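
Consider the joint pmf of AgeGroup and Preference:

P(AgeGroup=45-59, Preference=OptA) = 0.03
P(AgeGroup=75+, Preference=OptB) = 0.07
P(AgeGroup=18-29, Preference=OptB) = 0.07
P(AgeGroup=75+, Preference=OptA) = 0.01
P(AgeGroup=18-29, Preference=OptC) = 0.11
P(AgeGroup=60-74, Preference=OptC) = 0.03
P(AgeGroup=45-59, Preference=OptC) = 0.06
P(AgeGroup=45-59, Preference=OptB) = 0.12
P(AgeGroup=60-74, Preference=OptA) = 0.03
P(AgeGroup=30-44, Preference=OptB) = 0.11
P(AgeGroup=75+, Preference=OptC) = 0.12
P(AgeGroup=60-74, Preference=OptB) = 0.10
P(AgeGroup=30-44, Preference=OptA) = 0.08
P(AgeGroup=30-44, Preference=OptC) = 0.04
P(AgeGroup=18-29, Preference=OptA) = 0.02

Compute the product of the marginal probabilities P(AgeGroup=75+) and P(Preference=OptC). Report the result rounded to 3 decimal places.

0.072

P(AgeGroup=75+) = 0.01 + 0.07 + 0.12 = 0.20.
P(Preference=OptC) = 0.11 + 0.04 + 0.06 + 0.03 + 0.12 = 0.36.
Product: 0.20 × 0.36 = 0.072.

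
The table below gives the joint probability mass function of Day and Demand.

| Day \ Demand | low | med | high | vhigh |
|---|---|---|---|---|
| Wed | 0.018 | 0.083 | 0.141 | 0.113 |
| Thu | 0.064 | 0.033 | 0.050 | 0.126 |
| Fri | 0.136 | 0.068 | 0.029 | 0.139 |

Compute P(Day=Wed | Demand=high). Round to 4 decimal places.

P(Demand=high) = 0.141 + 0.050 + 0.029 = 0.220.
P(Day=Wed | Demand=high) = 0.141/0.220 = 0.6409.

0.6409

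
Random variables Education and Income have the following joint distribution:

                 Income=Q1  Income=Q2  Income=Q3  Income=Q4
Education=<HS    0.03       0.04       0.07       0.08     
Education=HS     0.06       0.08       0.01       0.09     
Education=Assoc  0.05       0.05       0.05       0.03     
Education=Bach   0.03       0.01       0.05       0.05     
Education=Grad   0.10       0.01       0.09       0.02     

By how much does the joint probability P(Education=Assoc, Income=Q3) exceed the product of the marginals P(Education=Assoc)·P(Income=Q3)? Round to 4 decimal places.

0.0014

P(Education=Assoc) = 0.05 + 0.05 + 0.05 + 0.03 = 0.18.
P(Income=Q3) = 0.07 + 0.01 + 0.05 + 0.05 + 0.09 = 0.27.
P(Education=Assoc, Income=Q3) − P(Education=Assoc)P(Income=Q3) = 0.05 − 0.18×0.27 = 0.0014.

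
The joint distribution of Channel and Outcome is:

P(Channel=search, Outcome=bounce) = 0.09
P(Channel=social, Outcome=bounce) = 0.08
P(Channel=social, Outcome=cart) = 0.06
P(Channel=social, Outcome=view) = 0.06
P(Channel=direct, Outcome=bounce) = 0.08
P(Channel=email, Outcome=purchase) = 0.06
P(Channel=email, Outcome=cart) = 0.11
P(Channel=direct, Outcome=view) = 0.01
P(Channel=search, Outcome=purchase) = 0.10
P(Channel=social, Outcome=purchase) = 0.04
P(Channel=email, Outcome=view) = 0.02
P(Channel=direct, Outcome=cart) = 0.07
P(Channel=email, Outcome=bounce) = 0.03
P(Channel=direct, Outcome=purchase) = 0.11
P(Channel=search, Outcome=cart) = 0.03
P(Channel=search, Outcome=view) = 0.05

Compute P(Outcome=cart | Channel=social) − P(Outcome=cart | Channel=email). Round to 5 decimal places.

-0.25000

P(Channel=social) = 0.08 + 0.06 + 0.06 + 0.04 = 0.24; P(Outcome=cart | Channel=social) = 0.06/0.24 = 0.250000.
P(Channel=email) = 0.03 + 0.02 + 0.11 + 0.06 = 0.22; P(Outcome=cart | Channel=email) = 0.11/0.22 = 0.500000.
Difference = -0.25000.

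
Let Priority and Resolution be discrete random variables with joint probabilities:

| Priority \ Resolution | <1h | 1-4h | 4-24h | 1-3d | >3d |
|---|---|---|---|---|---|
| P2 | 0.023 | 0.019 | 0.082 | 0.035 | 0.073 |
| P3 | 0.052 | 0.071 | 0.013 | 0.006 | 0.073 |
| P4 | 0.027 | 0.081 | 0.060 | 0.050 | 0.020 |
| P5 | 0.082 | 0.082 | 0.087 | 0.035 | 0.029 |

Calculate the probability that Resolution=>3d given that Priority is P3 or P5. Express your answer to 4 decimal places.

0.1925

P(Priority=P3) = 0.052 + 0.071 + 0.013 + 0.006 + 0.073 = 0.215.
P(Priority=P5) = 0.082 + 0.082 + 0.087 + 0.035 + 0.029 = 0.315.
P(Priority ∈ {P3, P5}) = 0.215 + 0.315 = 0.530; P(Resolution=>3d, Priority ∈ {P3, P5}) = 0.073 + 0.029 = 0.102.
P(Resolution=>3d | Priority ∈ {P3, P5}) = 0.102/0.530 = 0.1925.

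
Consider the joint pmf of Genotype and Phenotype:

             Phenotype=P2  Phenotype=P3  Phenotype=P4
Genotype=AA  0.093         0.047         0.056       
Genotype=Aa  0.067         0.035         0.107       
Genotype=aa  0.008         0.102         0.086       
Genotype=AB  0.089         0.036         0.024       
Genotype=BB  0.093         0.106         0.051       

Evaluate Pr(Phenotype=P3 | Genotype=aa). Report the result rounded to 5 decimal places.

0.52041

P(Genotype=aa) = 0.008 + 0.102 + 0.086 = 0.196.
P(Phenotype=P3 | Genotype=aa) = 0.102/0.196 = 0.52041.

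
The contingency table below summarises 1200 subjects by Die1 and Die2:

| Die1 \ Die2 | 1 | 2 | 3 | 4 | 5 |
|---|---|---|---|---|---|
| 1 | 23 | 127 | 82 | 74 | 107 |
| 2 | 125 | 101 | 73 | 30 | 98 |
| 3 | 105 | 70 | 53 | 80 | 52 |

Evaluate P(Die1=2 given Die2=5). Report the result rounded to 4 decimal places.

Total with Die2=5: 107 + 98 + 52 = 257.
P(Die1=2 | Die2=5) = 98/257 = 0.3813.

0.3813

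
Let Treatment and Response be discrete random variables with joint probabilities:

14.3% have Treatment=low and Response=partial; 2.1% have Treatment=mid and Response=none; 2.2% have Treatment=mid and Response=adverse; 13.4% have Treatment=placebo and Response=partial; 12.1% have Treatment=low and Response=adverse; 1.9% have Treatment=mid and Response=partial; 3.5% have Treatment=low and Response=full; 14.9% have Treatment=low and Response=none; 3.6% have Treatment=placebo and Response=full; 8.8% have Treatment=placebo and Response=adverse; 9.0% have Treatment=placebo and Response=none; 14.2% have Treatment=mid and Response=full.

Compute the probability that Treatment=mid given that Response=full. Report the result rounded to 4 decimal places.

P(Response=full) = 0.036 + 0.035 + 0.142 = 0.213.
P(Treatment=mid | Response=full) = 0.142/0.213 = 0.6667.

0.6667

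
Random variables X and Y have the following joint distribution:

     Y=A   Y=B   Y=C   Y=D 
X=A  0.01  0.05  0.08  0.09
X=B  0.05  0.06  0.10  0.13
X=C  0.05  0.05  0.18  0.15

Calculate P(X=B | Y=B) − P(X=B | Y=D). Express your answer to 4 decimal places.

P(Y=B) = 0.05 + 0.06 + 0.05 = 0.16; P(X=B | Y=B) = 0.06/0.16 = 0.37500.
P(Y=D) = 0.09 + 0.13 + 0.15 = 0.37; P(X=B | Y=D) = 0.13/0.37 = 0.35135.
Difference = 0.0236.

0.0236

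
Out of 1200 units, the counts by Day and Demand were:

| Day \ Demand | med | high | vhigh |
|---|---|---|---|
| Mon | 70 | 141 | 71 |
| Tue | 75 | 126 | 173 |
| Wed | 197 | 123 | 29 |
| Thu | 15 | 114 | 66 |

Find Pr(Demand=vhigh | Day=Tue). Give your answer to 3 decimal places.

Total with Day=Tue: 75 + 126 + 173 = 374.
P(Demand=vhigh | Day=Tue) = 173/374 = 0.463.

0.463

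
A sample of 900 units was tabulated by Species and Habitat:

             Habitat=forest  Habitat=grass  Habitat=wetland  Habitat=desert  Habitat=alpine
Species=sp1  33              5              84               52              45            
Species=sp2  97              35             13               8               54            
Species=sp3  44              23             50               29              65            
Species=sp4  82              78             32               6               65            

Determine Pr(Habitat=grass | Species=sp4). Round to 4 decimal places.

Total with Species=sp4: 82 + 78 + 32 + 6 + 65 = 263.
P(Habitat=grass | Species=sp4) = 78/263 = 0.2966.

0.2966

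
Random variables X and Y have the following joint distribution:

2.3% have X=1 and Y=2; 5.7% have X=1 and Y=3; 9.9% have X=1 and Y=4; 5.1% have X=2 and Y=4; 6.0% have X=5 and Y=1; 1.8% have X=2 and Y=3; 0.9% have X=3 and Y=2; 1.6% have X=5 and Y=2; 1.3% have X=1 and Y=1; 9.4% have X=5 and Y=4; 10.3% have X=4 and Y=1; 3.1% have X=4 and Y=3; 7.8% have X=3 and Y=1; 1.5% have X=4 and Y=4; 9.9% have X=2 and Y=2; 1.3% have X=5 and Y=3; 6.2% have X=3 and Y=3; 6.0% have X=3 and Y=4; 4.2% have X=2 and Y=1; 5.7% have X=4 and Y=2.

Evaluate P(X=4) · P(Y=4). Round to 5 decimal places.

0.06571

P(X=4) = 0.103 + 0.057 + 0.031 + 0.015 = 0.206.
P(Y=4) = 0.099 + 0.051 + 0.060 + 0.015 + 0.094 = 0.319.
Product: 0.206 × 0.319 = 0.06571.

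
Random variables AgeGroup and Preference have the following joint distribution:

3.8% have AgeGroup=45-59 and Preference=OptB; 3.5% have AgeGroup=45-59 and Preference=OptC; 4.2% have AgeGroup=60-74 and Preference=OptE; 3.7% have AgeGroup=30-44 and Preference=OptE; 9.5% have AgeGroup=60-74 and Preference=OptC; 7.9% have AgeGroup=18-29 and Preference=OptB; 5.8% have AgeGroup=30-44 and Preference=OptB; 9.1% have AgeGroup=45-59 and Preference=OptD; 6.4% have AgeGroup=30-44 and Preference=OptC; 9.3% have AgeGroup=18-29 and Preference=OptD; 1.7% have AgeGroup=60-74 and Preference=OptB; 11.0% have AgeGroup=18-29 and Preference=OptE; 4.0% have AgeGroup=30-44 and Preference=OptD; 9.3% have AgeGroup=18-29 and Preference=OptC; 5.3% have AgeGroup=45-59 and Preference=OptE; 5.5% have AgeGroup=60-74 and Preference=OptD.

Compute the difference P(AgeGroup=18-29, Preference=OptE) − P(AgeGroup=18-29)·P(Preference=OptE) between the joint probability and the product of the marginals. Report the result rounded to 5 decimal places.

P(AgeGroup=18-29) = 0.079 + 0.093 + 0.093 + 0.110 = 0.375.
P(Preference=OptE) = 0.110 + 0.037 + 0.053 + 0.042 = 0.242.
P(AgeGroup=18-29, Preference=OptE) − P(AgeGroup=18-29)P(Preference=OptE) = 0.110 − 0.375×0.242 = 0.01925.

0.01925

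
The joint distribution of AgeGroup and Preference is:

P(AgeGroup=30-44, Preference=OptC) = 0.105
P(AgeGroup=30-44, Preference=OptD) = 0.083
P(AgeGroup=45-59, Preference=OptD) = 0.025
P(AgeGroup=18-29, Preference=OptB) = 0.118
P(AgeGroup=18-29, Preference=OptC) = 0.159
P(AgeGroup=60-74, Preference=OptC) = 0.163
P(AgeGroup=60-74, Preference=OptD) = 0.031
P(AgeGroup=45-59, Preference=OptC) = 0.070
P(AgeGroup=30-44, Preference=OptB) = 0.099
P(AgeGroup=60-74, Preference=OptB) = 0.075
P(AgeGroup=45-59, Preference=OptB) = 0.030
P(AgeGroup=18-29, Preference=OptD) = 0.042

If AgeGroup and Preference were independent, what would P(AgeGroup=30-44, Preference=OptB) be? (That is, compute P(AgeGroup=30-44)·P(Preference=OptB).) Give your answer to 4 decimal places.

P(AgeGroup=30-44) = 0.099 + 0.105 + 0.083 = 0.287.
P(Preference=OptB) = 0.118 + 0.099 + 0.030 + 0.075 = 0.322.
Product: 0.287 × 0.322 = 0.0924.

0.0924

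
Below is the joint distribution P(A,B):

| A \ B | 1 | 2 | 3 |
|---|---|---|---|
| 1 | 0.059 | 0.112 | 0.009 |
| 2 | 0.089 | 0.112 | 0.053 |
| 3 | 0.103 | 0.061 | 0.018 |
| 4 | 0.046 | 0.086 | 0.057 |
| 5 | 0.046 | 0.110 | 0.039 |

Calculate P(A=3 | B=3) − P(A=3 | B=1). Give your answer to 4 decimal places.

-0.1980

P(B=3) = 0.009 + 0.053 + 0.018 + 0.057 + 0.039 = 0.176; P(A=3 | B=3) = 0.018/0.176 = 0.10227.
P(B=1) = 0.059 + 0.089 + 0.103 + 0.046 + 0.046 = 0.343; P(A=3 | B=1) = 0.103/0.343 = 0.30029.
Difference = -0.1980.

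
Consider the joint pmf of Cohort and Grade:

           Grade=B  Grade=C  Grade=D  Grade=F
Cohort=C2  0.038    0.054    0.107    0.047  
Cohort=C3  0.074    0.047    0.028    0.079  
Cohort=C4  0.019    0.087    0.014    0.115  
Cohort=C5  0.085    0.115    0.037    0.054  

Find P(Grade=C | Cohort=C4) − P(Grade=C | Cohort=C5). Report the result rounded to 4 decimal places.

P(Cohort=C4) = 0.019 + 0.087 + 0.014 + 0.115 = 0.235; P(Grade=C | Cohort=C4) = 0.087/0.235 = 0.37021.
P(Cohort=C5) = 0.085 + 0.115 + 0.037 + 0.054 = 0.291; P(Grade=C | Cohort=C5) = 0.115/0.291 = 0.39519.
Difference = -0.0250.

-0.0250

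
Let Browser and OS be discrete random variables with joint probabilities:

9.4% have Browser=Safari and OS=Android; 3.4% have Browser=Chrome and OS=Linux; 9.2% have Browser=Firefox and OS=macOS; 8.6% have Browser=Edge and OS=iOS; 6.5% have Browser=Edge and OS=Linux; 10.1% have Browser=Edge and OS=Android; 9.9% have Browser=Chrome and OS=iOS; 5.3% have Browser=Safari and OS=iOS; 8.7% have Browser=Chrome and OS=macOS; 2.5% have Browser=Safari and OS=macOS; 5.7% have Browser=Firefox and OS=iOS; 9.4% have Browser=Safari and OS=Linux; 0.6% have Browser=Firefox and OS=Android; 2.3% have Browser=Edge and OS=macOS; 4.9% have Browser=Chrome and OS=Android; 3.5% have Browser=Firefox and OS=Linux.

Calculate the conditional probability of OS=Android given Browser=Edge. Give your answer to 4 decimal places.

0.3673

P(Browser=Edge) = 0.023 + 0.065 + 0.086 + 0.101 = 0.275.
P(OS=Android | Browser=Edge) = 0.101/0.275 = 0.3673.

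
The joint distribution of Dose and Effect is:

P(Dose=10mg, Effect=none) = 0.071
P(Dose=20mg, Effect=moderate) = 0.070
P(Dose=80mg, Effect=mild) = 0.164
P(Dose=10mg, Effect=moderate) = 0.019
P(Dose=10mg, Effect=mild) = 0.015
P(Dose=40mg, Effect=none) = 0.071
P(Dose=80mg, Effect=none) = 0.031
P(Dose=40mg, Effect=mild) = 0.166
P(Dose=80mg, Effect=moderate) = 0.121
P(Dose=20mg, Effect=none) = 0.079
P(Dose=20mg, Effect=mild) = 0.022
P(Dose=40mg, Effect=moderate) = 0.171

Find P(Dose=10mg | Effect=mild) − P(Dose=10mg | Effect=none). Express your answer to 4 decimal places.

-0.2409

P(Effect=mild) = 0.015 + 0.022 + 0.166 + 0.164 = 0.367; P(Dose=10mg | Effect=mild) = 0.015/0.367 = 0.04087.
P(Effect=none) = 0.071 + 0.079 + 0.071 + 0.031 = 0.252; P(Dose=10mg | Effect=none) = 0.071/0.252 = 0.28175.
Difference = -0.2409.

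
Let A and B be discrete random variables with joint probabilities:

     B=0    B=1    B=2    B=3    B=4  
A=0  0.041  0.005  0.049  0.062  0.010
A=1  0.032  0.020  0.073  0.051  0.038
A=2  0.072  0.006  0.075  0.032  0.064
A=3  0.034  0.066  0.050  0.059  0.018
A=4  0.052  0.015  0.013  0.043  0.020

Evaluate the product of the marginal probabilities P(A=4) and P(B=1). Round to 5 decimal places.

P(A=4) = 0.052 + 0.015 + 0.013 + 0.043 + 0.020 = 0.143.
P(B=1) = 0.005 + 0.020 + 0.006 + 0.066 + 0.015 = 0.112.
Product: 0.143 × 0.112 = 0.01602.

0.01602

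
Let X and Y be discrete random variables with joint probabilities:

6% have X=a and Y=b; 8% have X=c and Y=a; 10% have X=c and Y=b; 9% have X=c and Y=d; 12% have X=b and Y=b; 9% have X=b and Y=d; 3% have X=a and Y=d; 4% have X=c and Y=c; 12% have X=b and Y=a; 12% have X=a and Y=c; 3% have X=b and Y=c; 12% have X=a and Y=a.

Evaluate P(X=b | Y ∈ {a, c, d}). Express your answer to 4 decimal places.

0.3333

P(Y=a) = 0.12 + 0.12 + 0.08 = 0.32.
P(Y=c) = 0.12 + 0.03 + 0.04 = 0.19.
P(Y=d) = 0.03 + 0.09 + 0.09 = 0.21.
P(Y ∈ {a, c, d}) = 0.32 + 0.19 + 0.21 = 0.72; P(X=b, Y ∈ {a, c, d}) = 0.12 + 0.03 + 0.09 = 0.24.
P(X=b | Y ∈ {a, c, d}) = 0.24/0.72 = 0.3333.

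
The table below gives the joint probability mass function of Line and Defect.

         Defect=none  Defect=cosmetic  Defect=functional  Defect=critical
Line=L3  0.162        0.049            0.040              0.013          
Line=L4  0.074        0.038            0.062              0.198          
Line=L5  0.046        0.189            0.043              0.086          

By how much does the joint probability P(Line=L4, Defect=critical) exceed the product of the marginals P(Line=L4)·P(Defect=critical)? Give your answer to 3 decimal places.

0.088

P(Line=L4) = 0.074 + 0.038 + 0.062 + 0.198 = 0.372.
P(Defect=critical) = 0.013 + 0.198 + 0.086 = 0.297.
P(Line=L4, Defect=critical) − P(Line=L4)P(Defect=critical) = 0.198 − 0.372×0.297 = 0.088.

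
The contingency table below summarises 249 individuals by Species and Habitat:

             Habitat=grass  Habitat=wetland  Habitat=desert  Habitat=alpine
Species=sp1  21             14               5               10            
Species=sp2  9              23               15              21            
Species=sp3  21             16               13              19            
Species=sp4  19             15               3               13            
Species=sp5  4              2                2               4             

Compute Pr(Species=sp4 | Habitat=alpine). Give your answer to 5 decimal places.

Total with Habitat=alpine: 10 + 21 + 19 + 13 + 4 = 67.
P(Species=sp4 | Habitat=alpine) = 13/67 = 0.19403.

0.19403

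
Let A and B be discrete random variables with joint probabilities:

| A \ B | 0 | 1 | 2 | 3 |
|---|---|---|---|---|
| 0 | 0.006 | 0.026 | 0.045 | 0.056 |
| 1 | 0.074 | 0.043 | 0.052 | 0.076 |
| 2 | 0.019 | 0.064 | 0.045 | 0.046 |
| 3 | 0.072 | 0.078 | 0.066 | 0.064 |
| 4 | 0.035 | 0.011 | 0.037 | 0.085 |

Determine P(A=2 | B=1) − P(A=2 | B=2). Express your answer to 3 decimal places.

0.105

P(B=1) = 0.026 + 0.043 + 0.064 + 0.078 + 0.011 = 0.222; P(A=2 | B=1) = 0.064/0.222 = 0.2883.
P(B=2) = 0.045 + 0.052 + 0.045 + 0.066 + 0.037 = 0.245; P(A=2 | B=2) = 0.045/0.245 = 0.1837.
Difference = 0.105.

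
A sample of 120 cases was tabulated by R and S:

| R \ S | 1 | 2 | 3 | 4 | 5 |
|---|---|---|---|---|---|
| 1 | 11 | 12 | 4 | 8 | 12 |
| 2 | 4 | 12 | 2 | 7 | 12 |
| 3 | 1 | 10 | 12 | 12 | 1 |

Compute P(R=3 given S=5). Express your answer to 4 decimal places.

0.0400

Total with S=5: 12 + 12 + 1 = 25.
P(R=3 | S=5) = 1/25 = 0.0400.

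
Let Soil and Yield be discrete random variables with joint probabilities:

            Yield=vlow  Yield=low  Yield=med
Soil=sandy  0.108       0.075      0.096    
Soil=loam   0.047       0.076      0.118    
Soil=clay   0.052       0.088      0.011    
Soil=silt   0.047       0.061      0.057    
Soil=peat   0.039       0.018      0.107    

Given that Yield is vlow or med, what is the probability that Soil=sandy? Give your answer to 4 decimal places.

0.2991

P(Yield=vlow) = 0.108 + 0.047 + 0.052 + 0.047 + 0.039 = 0.293.
P(Yield=med) = 0.096 + 0.118 + 0.011 + 0.057 + 0.107 = 0.389.
P(Yield ∈ {vlow, med}) = 0.293 + 0.389 = 0.682; P(Soil=sandy, Yield ∈ {vlow, med}) = 0.108 + 0.096 = 0.204.
P(Soil=sandy | Yield ∈ {vlow, med}) = 0.204/0.682 = 0.2991.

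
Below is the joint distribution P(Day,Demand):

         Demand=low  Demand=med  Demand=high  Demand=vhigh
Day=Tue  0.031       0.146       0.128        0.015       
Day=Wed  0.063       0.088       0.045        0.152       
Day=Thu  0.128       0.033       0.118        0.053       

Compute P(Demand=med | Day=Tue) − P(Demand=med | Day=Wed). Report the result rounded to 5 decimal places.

0.20338

P(Day=Tue) = 0.031 + 0.146 + 0.128 + 0.015 = 0.320; P(Demand=med | Day=Tue) = 0.146/0.320 = 0.456250.
P(Day=Wed) = 0.063 + 0.088 + 0.045 + 0.152 = 0.348; P(Demand=med | Day=Wed) = 0.088/0.348 = 0.252874.
Difference = 0.20338.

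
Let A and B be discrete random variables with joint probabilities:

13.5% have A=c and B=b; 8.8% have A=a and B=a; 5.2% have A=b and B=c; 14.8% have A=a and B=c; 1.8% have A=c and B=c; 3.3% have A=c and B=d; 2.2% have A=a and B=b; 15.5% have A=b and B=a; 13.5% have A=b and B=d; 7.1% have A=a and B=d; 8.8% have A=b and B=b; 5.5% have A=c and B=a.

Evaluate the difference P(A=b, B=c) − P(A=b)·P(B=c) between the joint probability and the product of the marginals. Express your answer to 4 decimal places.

-0.0417

P(A=b) = 0.155 + 0.088 + 0.052 + 0.135 = 0.430.
P(B=c) = 0.148 + 0.052 + 0.018 = 0.218.
P(A=b, B=c) − P(A=b)P(B=c) = 0.052 − 0.430×0.218 = -0.0417.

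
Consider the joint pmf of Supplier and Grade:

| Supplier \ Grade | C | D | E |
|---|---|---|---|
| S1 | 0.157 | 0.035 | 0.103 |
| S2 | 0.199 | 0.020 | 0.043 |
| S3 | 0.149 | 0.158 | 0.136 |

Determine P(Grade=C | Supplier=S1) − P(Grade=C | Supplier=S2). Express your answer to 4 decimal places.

P(Supplier=S1) = 0.157 + 0.035 + 0.103 = 0.295; P(Grade=C | Supplier=S1) = 0.157/0.295 = 0.53220.
P(Supplier=S2) = 0.199 + 0.020 + 0.043 = 0.262; P(Grade=C | Supplier=S2) = 0.199/0.262 = 0.75954.
Difference = -0.2273.

-0.2273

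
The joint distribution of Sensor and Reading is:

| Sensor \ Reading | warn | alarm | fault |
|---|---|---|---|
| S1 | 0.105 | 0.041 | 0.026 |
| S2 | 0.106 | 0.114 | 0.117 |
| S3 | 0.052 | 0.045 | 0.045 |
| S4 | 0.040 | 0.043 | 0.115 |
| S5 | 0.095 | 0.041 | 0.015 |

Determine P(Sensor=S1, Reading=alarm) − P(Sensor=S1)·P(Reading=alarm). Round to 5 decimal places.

-0.00785

P(Sensor=S1) = 0.105 + 0.041 + 0.026 = 0.172.
P(Reading=alarm) = 0.041 + 0.114 + 0.045 + 0.043 + 0.041 = 0.284.
P(Sensor=S1, Reading=alarm) − P(Sensor=S1)P(Reading=alarm) = 0.041 − 0.172×0.284 = -0.00785.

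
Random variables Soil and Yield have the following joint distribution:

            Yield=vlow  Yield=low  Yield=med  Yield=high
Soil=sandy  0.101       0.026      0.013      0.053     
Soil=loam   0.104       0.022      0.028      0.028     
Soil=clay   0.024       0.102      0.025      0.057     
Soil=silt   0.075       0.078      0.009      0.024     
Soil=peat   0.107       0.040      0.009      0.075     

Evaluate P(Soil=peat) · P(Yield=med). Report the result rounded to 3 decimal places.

P(Soil=peat) = 0.107 + 0.040 + 0.009 + 0.075 = 0.231.
P(Yield=med) = 0.013 + 0.028 + 0.025 + 0.009 + 0.009 = 0.084.
Product: 0.231 × 0.084 = 0.019.

0.019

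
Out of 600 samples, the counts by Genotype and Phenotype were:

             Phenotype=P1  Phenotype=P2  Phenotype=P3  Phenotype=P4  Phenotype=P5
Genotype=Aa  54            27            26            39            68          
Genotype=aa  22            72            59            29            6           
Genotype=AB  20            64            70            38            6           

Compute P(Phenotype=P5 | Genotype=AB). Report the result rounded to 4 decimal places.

Total with Genotype=AB: 20 + 64 + 70 + 38 + 6 = 198.
P(Phenotype=P5 | Genotype=AB) = 6/198 = 0.0303.

0.0303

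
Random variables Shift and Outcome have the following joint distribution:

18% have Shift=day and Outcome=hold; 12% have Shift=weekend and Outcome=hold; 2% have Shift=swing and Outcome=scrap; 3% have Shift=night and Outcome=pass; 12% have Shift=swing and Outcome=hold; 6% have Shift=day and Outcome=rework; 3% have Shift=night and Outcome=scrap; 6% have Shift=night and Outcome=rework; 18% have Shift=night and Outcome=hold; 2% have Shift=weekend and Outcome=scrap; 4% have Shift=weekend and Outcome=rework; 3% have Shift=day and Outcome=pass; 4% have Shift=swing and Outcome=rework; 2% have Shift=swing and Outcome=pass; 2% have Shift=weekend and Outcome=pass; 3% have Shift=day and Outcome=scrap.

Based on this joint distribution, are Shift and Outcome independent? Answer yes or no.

yes

Every cell satisfies P(Shift,Outcome) = P(Shift)·P(Outcome). For instance P(Shift=night) = 0.30, P(Outcome=pass) = 0.10, and 0.30×0.10 = 0.03 matches the joint entry. So Shift and Outcome are independent.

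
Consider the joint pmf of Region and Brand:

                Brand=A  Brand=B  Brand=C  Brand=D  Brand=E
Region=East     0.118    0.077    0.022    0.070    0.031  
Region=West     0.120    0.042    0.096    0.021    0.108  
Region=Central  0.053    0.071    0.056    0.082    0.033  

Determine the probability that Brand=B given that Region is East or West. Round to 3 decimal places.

0.169

P(Region=East) = 0.118 + 0.077 + 0.022 + 0.070 + 0.031 = 0.318.
P(Region=West) = 0.120 + 0.042 + 0.096 + 0.021 + 0.108 = 0.387.
P(Region ∈ {East, West}) = 0.318 + 0.387 = 0.705; P(Brand=B, Region ∈ {East, West}) = 0.077 + 0.042 = 0.119.
P(Brand=B | Region ∈ {East, West}) = 0.119/0.705 = 0.169.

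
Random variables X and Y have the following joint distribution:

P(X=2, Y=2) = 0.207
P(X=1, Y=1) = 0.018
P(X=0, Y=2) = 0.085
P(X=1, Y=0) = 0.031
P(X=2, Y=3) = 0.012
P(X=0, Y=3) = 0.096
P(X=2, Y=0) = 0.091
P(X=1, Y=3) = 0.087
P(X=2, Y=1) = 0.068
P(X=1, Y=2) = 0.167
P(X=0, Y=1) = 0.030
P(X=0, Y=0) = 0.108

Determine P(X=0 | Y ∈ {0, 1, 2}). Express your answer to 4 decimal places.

P(Y=0) = 0.108 + 0.031 + 0.091 = 0.230.
P(Y=1) = 0.030 + 0.018 + 0.068 = 0.116.
P(Y=2) = 0.085 + 0.167 + 0.207 = 0.459.
P(Y ∈ {0, 1, 2}) = 0.230 + 0.116 + 0.459 = 0.805; P(X=0, Y ∈ {0, 1, 2}) = 0.108 + 0.030 + 0.085 = 0.223.
P(X=0 | Y ∈ {0, 1, 2}) = 0.223/0.805 = 0.2770.

0.2770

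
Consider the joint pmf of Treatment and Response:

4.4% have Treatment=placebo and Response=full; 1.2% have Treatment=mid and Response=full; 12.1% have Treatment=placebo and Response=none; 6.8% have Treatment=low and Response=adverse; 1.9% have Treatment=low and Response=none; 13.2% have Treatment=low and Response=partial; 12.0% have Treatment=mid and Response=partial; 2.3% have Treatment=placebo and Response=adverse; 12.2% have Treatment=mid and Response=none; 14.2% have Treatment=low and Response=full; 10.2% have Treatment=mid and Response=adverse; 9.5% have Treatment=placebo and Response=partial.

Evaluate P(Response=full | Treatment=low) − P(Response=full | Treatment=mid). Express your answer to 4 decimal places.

0.3596

P(Treatment=low) = 0.019 + 0.132 + 0.142 + 0.068 = 0.361; P(Response=full | Treatment=low) = 0.142/0.361 = 0.39335.
P(Treatment=mid) = 0.122 + 0.120 + 0.012 + 0.102 = 0.356; P(Response=full | Treatment=mid) = 0.012/0.356 = 0.03371.
Difference = 0.3596.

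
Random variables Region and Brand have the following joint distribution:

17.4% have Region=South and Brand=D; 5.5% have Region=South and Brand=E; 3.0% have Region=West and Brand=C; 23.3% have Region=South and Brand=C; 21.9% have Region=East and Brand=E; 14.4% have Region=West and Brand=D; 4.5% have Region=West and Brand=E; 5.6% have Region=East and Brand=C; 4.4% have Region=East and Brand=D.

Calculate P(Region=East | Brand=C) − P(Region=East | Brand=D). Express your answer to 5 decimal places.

P(Brand=C) = 0.233 + 0.056 + 0.030 = 0.319; P(Region=East | Brand=C) = 0.056/0.319 = 0.175549.
P(Brand=D) = 0.174 + 0.044 + 0.144 = 0.362; P(Region=East | Brand=D) = 0.044/0.362 = 0.121547.
Difference = 0.05400.

0.05400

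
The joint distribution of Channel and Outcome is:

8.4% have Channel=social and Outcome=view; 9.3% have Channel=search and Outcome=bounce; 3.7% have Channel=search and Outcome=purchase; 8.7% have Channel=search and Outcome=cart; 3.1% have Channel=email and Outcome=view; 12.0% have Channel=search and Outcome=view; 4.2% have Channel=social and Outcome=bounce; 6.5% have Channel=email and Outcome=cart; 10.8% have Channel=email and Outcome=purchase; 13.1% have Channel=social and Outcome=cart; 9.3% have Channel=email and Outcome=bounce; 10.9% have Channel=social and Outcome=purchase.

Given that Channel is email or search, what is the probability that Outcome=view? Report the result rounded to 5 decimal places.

P(Channel=email) = 0.093 + 0.031 + 0.065 + 0.108 = 0.297.
P(Channel=search) = 0.093 + 0.120 + 0.087 + 0.037 = 0.337.
P(Channel ∈ {email, search}) = 0.297 + 0.337 = 0.634; P(Outcome=view, Channel ∈ {email, search}) = 0.031 + 0.120 = 0.151.
P(Outcome=view | Channel ∈ {email, search}) = 0.151/0.634 = 0.23817.

0.23817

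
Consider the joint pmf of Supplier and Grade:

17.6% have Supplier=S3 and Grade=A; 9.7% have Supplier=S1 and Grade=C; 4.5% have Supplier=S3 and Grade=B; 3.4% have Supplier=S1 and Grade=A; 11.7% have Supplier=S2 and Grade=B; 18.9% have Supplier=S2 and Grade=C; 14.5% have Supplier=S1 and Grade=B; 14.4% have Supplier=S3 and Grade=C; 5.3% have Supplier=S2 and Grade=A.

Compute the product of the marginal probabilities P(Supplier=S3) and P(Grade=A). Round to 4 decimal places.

0.0960

P(Supplier=S3) = 0.176 + 0.045 + 0.144 = 0.365.
P(Grade=A) = 0.034 + 0.053 + 0.176 = 0.263.
Product: 0.365 × 0.263 = 0.0960.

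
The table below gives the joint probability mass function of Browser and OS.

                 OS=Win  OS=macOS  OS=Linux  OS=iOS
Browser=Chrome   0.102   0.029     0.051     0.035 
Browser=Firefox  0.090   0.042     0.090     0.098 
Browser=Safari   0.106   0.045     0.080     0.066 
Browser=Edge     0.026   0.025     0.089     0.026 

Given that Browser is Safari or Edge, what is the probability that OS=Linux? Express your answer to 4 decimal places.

P(Browser=Safari) = 0.106 + 0.045 + 0.080 + 0.066 = 0.297.
P(Browser=Edge) = 0.026 + 0.025 + 0.089 + 0.026 = 0.166.
P(Browser ∈ {Safari, Edge}) = 0.297 + 0.166 = 0.463; P(OS=Linux, Browser ∈ {Safari, Edge}) = 0.080 + 0.089 = 0.169.
P(OS=Linux | Browser ∈ {Safari, Edge}) = 0.169/0.463 = 0.3650.

0.3650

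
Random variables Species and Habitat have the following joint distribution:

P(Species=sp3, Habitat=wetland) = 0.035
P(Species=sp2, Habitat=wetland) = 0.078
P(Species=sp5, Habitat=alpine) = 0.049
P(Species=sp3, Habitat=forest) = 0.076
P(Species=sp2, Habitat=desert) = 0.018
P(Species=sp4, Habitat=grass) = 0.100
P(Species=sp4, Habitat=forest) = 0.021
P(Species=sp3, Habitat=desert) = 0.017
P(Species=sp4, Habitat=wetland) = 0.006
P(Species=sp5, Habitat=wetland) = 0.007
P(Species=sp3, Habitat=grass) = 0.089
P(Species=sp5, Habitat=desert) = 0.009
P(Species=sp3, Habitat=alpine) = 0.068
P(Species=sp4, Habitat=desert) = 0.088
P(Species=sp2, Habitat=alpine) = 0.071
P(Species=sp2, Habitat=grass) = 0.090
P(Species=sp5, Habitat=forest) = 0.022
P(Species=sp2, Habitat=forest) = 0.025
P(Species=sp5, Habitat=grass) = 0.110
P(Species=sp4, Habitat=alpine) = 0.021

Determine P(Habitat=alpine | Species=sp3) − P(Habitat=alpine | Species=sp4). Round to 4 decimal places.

0.1496

P(Species=sp3) = 0.076 + 0.089 + 0.035 + 0.017 + 0.068 = 0.285; P(Habitat=alpine | Species=sp3) = 0.068/0.285 = 0.23860.
P(Species=sp4) = 0.021 + 0.100 + 0.006 + 0.088 + 0.021 = 0.236; P(Habitat=alpine | Species=sp4) = 0.021/0.236 = 0.08898.
Difference = 0.1496.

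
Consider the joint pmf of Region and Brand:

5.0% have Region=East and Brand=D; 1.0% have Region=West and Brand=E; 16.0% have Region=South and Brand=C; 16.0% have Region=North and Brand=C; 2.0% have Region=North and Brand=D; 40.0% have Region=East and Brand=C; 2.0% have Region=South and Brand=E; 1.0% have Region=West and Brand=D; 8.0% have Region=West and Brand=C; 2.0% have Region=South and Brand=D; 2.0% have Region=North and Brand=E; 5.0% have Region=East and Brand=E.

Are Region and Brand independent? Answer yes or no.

yes

Every cell satisfies P(Region,Brand) = P(Region)·P(Brand). For instance P(Region=West) = 0.100, P(Brand=D) = 0.100, and 0.100×0.100 = 0.010 matches the joint entry. So Region and Brand are independent.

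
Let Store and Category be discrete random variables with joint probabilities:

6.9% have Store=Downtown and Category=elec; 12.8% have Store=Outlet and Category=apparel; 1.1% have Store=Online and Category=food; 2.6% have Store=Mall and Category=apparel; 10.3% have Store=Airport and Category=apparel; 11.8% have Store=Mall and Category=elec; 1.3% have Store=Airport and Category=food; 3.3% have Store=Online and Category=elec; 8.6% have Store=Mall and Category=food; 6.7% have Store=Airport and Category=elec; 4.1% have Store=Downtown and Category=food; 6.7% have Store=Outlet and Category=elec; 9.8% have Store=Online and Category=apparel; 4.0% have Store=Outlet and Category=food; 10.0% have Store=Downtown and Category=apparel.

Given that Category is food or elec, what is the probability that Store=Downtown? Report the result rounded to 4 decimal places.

0.2018

P(Category=food) = 0.041 + 0.086 + 0.013 + 0.040 + 0.011 = 0.191.
P(Category=elec) = 0.069 + 0.118 + 0.067 + 0.067 + 0.033 = 0.354.
P(Category ∈ {food, elec}) = 0.191 + 0.354 = 0.545; P(Store=Downtown, Category ∈ {food, elec}) = 0.041 + 0.069 = 0.110.
P(Store=Downtown | Category ∈ {food, elec}) = 0.110/0.545 = 0.2018.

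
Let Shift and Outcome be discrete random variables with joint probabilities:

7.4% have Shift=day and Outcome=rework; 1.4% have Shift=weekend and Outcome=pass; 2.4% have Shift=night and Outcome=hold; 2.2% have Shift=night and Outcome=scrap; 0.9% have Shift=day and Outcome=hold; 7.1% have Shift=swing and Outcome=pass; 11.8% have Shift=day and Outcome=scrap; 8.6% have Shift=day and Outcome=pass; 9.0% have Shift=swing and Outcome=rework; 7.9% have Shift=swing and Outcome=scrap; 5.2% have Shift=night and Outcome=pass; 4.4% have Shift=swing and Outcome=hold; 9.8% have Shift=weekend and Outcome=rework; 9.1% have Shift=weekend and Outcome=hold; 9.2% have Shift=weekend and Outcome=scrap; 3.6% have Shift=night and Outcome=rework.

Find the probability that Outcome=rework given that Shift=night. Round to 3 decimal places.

0.269

P(Shift=night) = 0.052 + 0.036 + 0.022 + 0.024 = 0.134.
P(Outcome=rework | Shift=night) = 0.036/0.134 = 0.269.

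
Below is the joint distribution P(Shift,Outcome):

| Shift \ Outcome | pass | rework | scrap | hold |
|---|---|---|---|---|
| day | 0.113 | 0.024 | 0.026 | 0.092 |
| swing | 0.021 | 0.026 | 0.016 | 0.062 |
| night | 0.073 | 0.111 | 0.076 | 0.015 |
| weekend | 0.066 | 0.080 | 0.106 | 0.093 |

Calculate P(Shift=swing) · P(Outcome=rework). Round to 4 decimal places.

P(Shift=swing) = 0.021 + 0.026 + 0.016 + 0.062 = 0.125.
P(Outcome=rework) = 0.024 + 0.026 + 0.111 + 0.080 = 0.241.
Product: 0.125 × 0.241 = 0.0301.

0.0301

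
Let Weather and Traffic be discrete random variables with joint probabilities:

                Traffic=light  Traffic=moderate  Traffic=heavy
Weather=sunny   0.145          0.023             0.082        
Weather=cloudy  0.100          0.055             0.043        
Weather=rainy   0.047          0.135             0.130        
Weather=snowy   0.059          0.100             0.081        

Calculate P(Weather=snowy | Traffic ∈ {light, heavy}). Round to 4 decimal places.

0.2038

P(Traffic=light) = 0.145 + 0.100 + 0.047 + 0.059 = 0.351.
P(Traffic=heavy) = 0.082 + 0.043 + 0.130 + 0.081 = 0.336.
P(Traffic ∈ {light, heavy}) = 0.351 + 0.336 = 0.687; P(Weather=snowy, Traffic ∈ {light, heavy}) = 0.059 + 0.081 = 0.140.
P(Weather=snowy | Traffic ∈ {light, heavy}) = 0.140/0.687 = 0.2038.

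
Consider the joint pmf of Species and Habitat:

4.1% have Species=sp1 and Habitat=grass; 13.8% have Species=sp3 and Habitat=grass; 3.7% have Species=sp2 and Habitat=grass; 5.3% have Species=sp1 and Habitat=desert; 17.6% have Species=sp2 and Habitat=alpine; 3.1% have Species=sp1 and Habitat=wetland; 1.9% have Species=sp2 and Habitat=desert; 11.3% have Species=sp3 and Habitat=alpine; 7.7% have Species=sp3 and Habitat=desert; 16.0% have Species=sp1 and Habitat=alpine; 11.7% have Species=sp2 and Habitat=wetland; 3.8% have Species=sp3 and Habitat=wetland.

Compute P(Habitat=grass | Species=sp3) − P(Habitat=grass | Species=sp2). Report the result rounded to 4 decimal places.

P(Species=sp3) = 0.138 + 0.038 + 0.077 + 0.113 = 0.366; P(Habitat=grass | Species=sp3) = 0.138/0.366 = 0.37705.
P(Species=sp2) = 0.037 + 0.117 + 0.019 + 0.176 = 0.349; P(Habitat=grass | Species=sp2) = 0.037/0.349 = 0.10602.
Difference = 0.2710.

0.2710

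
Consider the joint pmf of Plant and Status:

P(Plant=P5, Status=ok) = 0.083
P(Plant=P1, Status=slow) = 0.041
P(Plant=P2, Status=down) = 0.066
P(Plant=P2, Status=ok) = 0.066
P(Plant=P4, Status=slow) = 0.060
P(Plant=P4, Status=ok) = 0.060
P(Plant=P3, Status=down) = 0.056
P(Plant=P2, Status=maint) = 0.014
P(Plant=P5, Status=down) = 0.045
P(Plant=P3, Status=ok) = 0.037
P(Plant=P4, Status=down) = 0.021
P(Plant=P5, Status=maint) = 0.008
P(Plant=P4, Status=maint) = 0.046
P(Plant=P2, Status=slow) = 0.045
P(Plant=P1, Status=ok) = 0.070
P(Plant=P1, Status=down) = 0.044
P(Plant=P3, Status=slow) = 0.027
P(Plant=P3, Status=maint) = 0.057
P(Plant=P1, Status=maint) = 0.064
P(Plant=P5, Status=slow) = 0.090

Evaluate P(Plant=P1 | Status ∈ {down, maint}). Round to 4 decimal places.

0.2565

P(Status=down) = 0.044 + 0.066 + 0.056 + 0.021 + 0.045 = 0.232.
P(Status=maint) = 0.064 + 0.014 + 0.057 + 0.046 + 0.008 = 0.189.
P(Status ∈ {down, maint}) = 0.232 + 0.189 = 0.421; P(Plant=P1, Status ∈ {down, maint}) = 0.044 + 0.064 = 0.108.
P(Plant=P1 | Status ∈ {down, maint}) = 0.108/0.421 = 0.2565.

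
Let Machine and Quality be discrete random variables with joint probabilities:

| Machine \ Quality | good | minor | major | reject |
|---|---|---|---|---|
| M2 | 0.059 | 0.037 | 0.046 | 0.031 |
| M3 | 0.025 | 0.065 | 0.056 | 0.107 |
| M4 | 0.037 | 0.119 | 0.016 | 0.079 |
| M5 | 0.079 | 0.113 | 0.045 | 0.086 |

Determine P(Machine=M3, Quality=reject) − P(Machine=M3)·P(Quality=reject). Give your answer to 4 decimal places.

P(Machine=M3) = 0.025 + 0.065 + 0.056 + 0.107 = 0.253.
P(Quality=reject) = 0.031 + 0.107 + 0.079 + 0.086 = 0.303.
P(Machine=M3, Quality=reject) − P(Machine=M3)P(Quality=reject) = 0.107 − 0.253×0.303 = 0.0303.

0.0303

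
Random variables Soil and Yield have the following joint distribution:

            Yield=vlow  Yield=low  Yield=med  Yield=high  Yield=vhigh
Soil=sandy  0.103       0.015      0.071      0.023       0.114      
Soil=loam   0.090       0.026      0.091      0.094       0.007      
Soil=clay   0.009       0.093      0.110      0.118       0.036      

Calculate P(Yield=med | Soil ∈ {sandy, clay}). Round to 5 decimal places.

P(Soil=sandy) = 0.103 + 0.015 + 0.071 + 0.023 + 0.114 = 0.326.
P(Soil=clay) = 0.009 + 0.093 + 0.110 + 0.118 + 0.036 = 0.366.
P(Soil ∈ {sandy, clay}) = 0.326 + 0.366 = 0.692; P(Yield=med, Soil ∈ {sandy, clay}) = 0.071 + 0.110 = 0.181.
P(Yield=med | Soil ∈ {sandy, clay}) = 0.181/0.692 = 0.26156.

0.26156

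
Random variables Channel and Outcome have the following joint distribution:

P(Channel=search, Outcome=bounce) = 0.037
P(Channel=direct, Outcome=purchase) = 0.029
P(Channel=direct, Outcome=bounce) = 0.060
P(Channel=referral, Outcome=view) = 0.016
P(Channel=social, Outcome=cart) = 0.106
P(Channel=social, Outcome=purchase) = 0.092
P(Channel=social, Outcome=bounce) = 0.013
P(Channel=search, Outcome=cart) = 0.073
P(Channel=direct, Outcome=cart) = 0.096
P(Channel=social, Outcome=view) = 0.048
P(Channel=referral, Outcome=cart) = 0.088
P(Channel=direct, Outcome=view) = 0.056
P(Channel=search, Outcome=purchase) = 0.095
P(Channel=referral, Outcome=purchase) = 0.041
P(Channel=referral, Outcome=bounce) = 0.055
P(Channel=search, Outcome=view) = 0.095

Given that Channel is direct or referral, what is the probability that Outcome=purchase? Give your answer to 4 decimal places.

0.1587

P(Channel=direct) = 0.060 + 0.056 + 0.096 + 0.029 = 0.241.
P(Channel=referral) = 0.055 + 0.016 + 0.088 + 0.041 = 0.200.
P(Channel ∈ {direct, referral}) = 0.241 + 0.200 = 0.441; P(Outcome=purchase, Channel ∈ {direct, referral}) = 0.029 + 0.041 = 0.070.
P(Outcome=purchase | Channel ∈ {direct, referral}) = 0.070/0.441 = 0.1587.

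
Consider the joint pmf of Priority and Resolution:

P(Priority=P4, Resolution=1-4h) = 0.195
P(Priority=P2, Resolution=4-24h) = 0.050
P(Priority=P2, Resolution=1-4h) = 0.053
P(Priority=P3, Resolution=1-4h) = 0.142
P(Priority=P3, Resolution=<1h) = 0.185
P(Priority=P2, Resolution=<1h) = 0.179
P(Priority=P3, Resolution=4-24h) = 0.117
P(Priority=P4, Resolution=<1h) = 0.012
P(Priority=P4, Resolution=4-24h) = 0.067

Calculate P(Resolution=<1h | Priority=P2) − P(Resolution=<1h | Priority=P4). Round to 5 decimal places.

P(Priority=P2) = 0.179 + 0.053 + 0.050 = 0.282; P(Resolution=<1h | Priority=P2) = 0.179/0.282 = 0.634752.
P(Priority=P4) = 0.012 + 0.195 + 0.067 = 0.274; P(Resolution=<1h | Priority=P4) = 0.012/0.274 = 0.043796.
Difference = 0.59096.

0.59096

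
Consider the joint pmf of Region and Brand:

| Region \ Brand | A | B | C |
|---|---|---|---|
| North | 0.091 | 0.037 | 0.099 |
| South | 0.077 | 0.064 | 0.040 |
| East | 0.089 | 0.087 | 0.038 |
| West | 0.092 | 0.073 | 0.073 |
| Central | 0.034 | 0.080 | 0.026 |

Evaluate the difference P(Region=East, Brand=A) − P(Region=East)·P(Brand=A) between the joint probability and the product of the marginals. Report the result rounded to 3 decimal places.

P(Region=East) = 0.089 + 0.087 + 0.038 = 0.214.
P(Brand=A) = 0.091 + 0.077 + 0.089 + 0.092 + 0.034 = 0.383.
P(Region=East, Brand=A) − P(Region=East)P(Brand=A) = 0.089 − 0.214×0.383 = 0.007.

0.007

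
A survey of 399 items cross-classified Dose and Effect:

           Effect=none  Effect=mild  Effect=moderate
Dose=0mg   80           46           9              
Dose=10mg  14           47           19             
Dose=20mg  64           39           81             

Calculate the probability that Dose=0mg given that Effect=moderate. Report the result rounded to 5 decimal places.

Total with Effect=moderate: 9 + 19 + 81 = 109.
P(Dose=0mg | Effect=moderate) = 9/109 = 0.08257.

0.08257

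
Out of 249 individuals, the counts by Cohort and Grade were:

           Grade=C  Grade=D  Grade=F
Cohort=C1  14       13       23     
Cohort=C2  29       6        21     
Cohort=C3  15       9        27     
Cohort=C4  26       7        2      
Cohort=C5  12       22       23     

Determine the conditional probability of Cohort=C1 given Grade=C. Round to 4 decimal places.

0.1458

Total with Grade=C: 14 + 29 + 15 + 26 + 12 = 96.
P(Cohort=C1 | Grade=C) = 14/96 = 0.1458.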